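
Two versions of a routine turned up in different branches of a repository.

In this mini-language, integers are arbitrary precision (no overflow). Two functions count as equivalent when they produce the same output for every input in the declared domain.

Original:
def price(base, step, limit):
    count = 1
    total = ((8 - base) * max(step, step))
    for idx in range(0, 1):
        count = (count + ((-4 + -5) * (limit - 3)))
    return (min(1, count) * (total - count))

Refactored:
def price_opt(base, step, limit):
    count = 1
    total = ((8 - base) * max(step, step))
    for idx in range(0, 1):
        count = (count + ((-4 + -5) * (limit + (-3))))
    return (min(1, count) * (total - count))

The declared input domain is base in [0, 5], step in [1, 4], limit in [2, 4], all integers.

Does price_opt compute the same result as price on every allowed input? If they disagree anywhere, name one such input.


Behavior is preserved: although arithmetic usage differs, the outputs never diverge.
Tracing base=5, step=3, limit=2: price: count = 1; total = 9; [idx=0]; count = 10; return -1 | price_opt: count = 1; total = 9; [idx=0]; count = 10; return -1 — matching result -1.
Sweeping the whole domain (72 inputs) finds no disagreement.
verdict: equivalent


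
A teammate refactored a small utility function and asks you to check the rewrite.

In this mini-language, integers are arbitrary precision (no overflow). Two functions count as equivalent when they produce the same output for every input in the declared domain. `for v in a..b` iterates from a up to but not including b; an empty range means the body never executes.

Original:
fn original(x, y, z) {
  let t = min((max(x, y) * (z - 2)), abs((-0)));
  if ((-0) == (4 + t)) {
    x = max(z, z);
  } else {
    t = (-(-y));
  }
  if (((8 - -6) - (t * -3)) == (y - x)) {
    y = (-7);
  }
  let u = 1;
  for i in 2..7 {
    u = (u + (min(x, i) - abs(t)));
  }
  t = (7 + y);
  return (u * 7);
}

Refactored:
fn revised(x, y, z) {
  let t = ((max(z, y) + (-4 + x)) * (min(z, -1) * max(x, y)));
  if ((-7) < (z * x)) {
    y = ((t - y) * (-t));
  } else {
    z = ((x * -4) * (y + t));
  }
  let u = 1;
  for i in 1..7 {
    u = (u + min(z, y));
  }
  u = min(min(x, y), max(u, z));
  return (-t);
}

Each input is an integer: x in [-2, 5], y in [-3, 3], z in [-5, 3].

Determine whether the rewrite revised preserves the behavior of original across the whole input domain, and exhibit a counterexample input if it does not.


Take x=-2, y=-3, z=-5.
original: t = 0; ((-0) == (4 + t)) -> false; t = -3; (((8 - -6) - (t * -3)) == (y - x)) -> false; u = 1; [i=2]; u = -4; [i=3]; u = -9; [i=4]; u = -14; [i=5]; u = -19; [i=6]; u = -24; t = 4; return -168
revised: t = -90; ((-7) < (z * x)) -> true; y = -7830; u = 1; [i=1]; u = -7829; [i=2]; u = -15659; [i=3]; u = -23489; [i=4]; u = -31319; [i=5]; u = -39149; [i=6]; u = -46979; u = -7830; return 90
-168 vs 90 — the two versions disagree here.
verdict: not equivalent; witness: x=-2, y=-3, z=-5


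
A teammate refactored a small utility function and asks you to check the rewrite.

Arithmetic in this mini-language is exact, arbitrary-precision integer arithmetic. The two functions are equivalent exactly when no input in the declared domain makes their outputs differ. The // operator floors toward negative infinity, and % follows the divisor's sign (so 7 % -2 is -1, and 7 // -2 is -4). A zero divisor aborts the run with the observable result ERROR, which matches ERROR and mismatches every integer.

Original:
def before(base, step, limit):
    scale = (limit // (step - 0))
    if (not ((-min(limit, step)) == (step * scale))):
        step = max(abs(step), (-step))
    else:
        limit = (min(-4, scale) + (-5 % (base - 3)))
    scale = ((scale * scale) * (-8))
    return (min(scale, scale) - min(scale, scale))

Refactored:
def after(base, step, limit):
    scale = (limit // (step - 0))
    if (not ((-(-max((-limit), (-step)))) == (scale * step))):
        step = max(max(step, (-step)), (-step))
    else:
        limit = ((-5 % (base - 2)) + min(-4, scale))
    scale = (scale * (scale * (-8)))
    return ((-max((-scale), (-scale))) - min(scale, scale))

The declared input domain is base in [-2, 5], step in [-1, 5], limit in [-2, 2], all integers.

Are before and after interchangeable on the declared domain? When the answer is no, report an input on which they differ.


Take base=2, step=-1, limit=1.
before: scale := -1 | (not ((-min(limit, step)) == (step * scale))): false | limit := -4 | scale := -8 | result 0
after: scale := -1 | (not ((-(-max((-limit), (-step)))) == (scale * step))): false | divide-by-zero, output ERROR
0 != ERROR, so the rewrite changes behavior.
verdict: not equivalent; witness: base=2, step=-1, limit=1


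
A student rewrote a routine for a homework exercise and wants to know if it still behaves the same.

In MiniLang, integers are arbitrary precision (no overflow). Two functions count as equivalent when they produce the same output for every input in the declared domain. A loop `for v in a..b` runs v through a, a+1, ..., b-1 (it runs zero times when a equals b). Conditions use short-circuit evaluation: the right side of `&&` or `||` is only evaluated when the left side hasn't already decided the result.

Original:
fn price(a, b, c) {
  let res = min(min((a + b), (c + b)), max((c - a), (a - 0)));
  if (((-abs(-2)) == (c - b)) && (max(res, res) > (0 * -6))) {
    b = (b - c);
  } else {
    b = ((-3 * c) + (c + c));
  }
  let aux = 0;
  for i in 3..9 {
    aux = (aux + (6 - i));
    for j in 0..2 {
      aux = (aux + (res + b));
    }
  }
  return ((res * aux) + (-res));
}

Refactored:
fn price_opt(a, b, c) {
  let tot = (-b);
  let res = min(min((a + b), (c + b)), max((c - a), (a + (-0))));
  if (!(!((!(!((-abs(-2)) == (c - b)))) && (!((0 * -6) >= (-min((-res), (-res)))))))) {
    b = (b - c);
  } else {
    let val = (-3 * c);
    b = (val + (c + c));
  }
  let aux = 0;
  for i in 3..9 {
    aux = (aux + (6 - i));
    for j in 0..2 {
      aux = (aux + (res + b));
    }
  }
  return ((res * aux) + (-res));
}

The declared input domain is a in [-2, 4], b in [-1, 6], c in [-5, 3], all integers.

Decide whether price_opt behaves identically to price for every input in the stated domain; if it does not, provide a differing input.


Behavior is preserved: although local variable names differ; boolean connective usage differs; comparison usage differs; arithmetic usage differs; statement counts differ; min/max/abs usage differs, the outputs never diverge.
Tracing a=1, b=1, c=2: price: res := 1 | (((-abs(-2)) == (c - b)) && (max(res, res) > (0 * -6))): false | b := -2 | aux := 0 | iter i=3: | aux := 3 | iter j=0: | aux := 2 | iter j=1: | aux := 1 | iter i=4: | aux := 3 | iter j=0: | aux := 2 | iter j=1: | aux := 1 | iter i=5: | aux := 2 | iter j=0: | aux := 1 | iter j=1: | aux := 0 | iter i=6: | aux := 0 | iter j=0: | aux := -1 | iter j=1: | aux := -2 | iter i=7: | aux := -3 | iter j=0: | aux := -4 | iter j=1: | aux := -5 | iter i=8: | aux := -7 | iter j=0: | aux := -8 | iter j=1: | aux := -9 | result -10 | price_opt: tot := -1 | res := 1 | (!(!((!(!((-abs(-2)) == (c - b)))) && (!((0 * -6) >= (-min((-res), (-res)))))))): false | val := -6 | b := -2 | aux := 0 | iter i=3: | aux := 3 | iter j=0: | aux := 2 | iter j=1: | aux := 1 | iter i=4: | aux := 3 | iter j=0: | aux := 2 | iter j=1: | aux := 1 | iter i=5: | aux := 2 | iter j=0: | aux := 1 | iter j=1: | aux := 0 | iter i=6: | aux := 0 | iter j=0: | aux := -1 | iter j=1: | aux := -2 | iter i=7: | aux := -3 | iter j=0: | aux := -4 | iter j=1: | aux := -5 | iter i=8: | aux := -7 | iter j=0: | aux := -8 | iter j=1: | aux := -9 | result -10 — matching result -10.
Every one of the 504 inputs gives matching results.
verdict: equivalent


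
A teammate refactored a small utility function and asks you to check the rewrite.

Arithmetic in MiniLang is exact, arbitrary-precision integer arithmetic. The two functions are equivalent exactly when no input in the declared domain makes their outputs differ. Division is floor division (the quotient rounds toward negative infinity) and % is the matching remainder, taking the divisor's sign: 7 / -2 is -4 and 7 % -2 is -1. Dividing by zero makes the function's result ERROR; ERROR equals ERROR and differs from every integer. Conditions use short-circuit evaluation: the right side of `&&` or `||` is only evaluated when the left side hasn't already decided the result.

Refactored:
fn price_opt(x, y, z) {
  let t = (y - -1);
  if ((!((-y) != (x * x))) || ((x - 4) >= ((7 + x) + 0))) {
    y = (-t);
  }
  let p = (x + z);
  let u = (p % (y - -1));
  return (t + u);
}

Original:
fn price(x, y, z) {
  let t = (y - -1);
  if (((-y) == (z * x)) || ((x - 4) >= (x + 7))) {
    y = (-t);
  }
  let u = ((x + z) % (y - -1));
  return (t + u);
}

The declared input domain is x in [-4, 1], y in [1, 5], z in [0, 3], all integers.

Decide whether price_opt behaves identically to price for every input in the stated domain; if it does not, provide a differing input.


Take x=-4, y=4, z=1.
price: t = 5; (((-y) == (z * x)) || ((x - 4) >= (x + 7))) -> true; y = -5; u = -3; return 2
price_opt: t = 5; ((!((-y) != (x * x))) || ((x - 4) >= ((7 + x) + 0))) -> false; p = -3; u = 2; return 7
2 against 7: the behavior changed.
verdict: not equivalent; witness: x=-4, y=4, z=1


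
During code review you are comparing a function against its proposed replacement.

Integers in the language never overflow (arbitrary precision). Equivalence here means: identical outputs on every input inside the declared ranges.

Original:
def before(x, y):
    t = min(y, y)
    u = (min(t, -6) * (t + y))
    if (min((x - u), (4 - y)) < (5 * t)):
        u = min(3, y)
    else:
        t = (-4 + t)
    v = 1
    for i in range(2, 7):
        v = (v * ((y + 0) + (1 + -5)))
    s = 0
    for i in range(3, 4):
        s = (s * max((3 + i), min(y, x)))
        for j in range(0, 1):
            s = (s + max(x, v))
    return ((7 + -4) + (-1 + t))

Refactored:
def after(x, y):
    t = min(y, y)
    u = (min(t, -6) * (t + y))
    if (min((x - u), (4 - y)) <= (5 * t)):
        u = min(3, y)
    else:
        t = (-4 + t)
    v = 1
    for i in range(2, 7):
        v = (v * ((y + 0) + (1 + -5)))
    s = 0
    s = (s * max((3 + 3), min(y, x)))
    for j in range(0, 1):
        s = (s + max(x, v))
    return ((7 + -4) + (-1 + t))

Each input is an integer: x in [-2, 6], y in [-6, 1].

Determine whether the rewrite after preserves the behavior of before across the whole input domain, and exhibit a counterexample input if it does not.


Try x=0, y=0.
before: t becomes 0; next u becomes 0; next (min((x - u), (4 - y)) < (5 * t)) evaluates to false; next t becomes -4; next v becomes 1; next at i=2:; next v becomes -4; next at i=3:; next v becomes 16; next at i=4:; next v becomes -64; next at i=5:; next v becomes 256; next at i=6:; next v becomes -1024; next s becomes 0; next at i=3:; next s becomes 0; next at j=0:; next s becomes 0; next final value -2
after: t becomes 0; next u becomes 0; next (min((x - u), (4 - y)) <= (5 * t)) evaluates to true; next u becomes 0; next v becomes 1; next at i=2:; next v becomes -4; next at i=3:; next v becomes 16; next at i=4:; next v becomes -64; next at i=5:; next v becomes 256; next at i=6:; next v becomes -1024; next s becomes 0; next s becomes 0; next at j=0:; next s becomes 0; next final value 2
-2 != 2, so the rewrite changes behavior.
verdict: not equivalent; witness: x=0, y=0


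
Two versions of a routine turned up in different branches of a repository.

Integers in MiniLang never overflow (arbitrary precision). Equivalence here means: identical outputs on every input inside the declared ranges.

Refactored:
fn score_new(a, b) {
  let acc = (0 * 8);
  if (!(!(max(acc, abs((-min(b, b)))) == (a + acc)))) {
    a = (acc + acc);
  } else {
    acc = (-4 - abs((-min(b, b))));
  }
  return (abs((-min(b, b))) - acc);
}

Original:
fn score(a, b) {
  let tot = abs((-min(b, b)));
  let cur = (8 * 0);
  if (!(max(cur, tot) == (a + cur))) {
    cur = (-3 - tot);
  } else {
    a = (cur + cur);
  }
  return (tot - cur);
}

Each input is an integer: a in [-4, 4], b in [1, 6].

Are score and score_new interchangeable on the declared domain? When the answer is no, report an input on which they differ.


Consider the input a=-4, b=1.
score: tot = 1; cur = 0; (!(max(cur, tot) == (a + cur))) -> true; cur = -4; return 5
score_new: acc = 0; (!(!(max(acc, abs((-min(b, b)))) == (a + acc)))) -> false; acc = -5; return 6
5 and 6 differ, so these are not the same function on this domain.
verdict: not equivalent; witness: a=-4, b=1


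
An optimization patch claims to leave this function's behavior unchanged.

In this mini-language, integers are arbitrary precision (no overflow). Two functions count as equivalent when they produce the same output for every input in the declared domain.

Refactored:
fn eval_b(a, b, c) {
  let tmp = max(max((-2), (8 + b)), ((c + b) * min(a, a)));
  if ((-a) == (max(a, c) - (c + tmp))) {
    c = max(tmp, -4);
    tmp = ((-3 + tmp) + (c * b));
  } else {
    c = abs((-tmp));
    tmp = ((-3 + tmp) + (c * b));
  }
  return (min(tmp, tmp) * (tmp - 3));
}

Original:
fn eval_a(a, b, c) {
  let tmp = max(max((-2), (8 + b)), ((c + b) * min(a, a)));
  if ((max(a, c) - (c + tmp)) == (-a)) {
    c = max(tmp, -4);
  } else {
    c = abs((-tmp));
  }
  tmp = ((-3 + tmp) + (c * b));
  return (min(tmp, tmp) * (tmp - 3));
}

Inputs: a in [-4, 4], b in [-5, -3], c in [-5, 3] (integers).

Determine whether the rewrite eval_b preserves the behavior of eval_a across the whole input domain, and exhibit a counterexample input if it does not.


Differences: constant usage differs; statement counts differ; arithmetic usage differs — yet all 243 inputs agree.
verdict: equivalent


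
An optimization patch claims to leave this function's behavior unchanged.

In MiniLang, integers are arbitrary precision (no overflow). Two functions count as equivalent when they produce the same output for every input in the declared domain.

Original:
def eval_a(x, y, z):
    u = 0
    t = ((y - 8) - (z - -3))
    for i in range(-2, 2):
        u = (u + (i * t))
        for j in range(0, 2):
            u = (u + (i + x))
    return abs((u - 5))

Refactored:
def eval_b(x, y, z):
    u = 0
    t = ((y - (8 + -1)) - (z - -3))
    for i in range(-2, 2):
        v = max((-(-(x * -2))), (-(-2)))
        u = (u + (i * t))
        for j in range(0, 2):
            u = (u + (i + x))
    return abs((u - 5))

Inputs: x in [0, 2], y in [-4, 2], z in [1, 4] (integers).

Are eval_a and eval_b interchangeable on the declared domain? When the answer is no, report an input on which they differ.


Try x=0, y=-4, z=1.
eval_a: u := 0 | t := -16 | iter i=-2: | u := 32 | iter j=0: | u := 30 | iter j=1: | u := 28 | iter i=-1: | u := 44 | iter j=0: | u := 43 | iter j=1: | u := 42 | iter i=0: | u := 42 | iter j=0: | u := 42 | iter j=1: | u := 42 | iter i=1: | u := 26 | iter j=0: | u := 27 | iter j=1: | u := 28 | result 23
eval_b: u := 0 | t := -15 | iter i=-2: | v := 2 | u := 30 | iter j=0: | u := 28 | iter j=1: | u := 26 | iter i=-1: | v := 2 | u := 41 | iter j=0: | u := 40 | iter j=1: | u := 39 | iter i=0: | v := 2 | u := 39 | iter j=0: | u := 39 | iter j=1: | u := 39 | iter i=1: | v := 2 | u := 24 | iter j=0: | u := 25 | iter j=1: | u := 26 | result 21
23 and 21 differ, so these are not the same function on this domain.
verdict: not equivalent; witness: x=0, y=-4, z=1


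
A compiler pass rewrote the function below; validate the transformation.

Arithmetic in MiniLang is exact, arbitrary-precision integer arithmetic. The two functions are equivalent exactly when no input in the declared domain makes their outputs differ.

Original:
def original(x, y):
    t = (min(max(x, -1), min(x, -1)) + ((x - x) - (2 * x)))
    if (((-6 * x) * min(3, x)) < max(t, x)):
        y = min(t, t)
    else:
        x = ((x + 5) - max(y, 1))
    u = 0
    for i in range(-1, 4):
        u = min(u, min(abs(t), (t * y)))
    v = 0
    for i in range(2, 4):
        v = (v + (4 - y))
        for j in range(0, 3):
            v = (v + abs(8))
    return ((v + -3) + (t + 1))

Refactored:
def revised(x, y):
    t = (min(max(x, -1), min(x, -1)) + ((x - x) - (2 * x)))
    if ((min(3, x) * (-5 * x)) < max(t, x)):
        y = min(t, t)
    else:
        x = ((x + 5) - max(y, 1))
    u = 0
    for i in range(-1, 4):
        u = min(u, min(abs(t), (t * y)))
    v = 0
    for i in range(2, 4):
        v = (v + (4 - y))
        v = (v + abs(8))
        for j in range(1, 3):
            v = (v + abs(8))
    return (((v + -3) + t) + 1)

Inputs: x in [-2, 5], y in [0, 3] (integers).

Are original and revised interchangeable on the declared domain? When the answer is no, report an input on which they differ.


The edit looks behavioral (`-6` became `-5`), but over these ranges it never changes the outcome.
Spot check at x=5, y=1 — original: t=-11, then (((-6 * x) * min(3, x)) < max(t, x)) is true, then y=-11, then u=0, then (i=-1), then u=0, then (i=0), then u=0, then (i=1), then u=0, then (i=2), then u=0, then (i=3), then u=0, then v=0, then (i=2), then v=15, then (j=0), then v=23, then (j=1), then v=31, then (j=2), then v=39, then (i=3), then v=54, then (j=0), then v=62, then (j=1), then v=70, then (j=2), then v=78, then returns 65. revised: t=-11, then ((min(3, x) * (-5 * x)) < max(t, x)) is true, then y=-11, then u=0, then (i=-1), then u=0, then (i=0), then u=0, then (i=1), then u=0, then (i=2), then u=0, then (i=3), then u=0, then v=0, then (i=2), then v=15, then v=23, then (j=1), then v=31, then (j=2), then v=39, then (i=3), then v=54, then v=62, then (j=1), then v=70, then (j=2), then v=78, then returns 65. Both give 65.
An exhaustive pass over the 32 declared inputs shows identical outputs.
verdict: equivalent


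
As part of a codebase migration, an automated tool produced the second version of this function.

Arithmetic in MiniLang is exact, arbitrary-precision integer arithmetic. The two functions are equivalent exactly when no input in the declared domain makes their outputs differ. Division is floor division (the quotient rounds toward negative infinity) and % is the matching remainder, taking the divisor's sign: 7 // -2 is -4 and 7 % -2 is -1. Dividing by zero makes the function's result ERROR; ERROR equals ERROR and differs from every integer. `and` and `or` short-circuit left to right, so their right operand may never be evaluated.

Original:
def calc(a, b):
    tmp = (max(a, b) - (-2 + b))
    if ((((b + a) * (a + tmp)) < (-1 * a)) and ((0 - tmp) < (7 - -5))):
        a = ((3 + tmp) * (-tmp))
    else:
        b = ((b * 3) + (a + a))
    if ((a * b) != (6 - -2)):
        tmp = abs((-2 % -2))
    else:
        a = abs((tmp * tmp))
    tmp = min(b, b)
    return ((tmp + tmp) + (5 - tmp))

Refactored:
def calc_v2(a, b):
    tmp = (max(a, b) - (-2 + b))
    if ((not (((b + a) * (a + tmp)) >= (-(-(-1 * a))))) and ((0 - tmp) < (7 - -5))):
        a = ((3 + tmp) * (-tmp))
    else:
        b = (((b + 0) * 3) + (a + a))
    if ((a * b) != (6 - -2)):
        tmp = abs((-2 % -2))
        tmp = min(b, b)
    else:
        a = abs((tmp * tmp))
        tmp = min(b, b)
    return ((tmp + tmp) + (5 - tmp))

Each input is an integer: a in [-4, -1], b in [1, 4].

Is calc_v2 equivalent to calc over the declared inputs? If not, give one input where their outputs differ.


Reading the diff, among the changes: statement counts differ; constant usage differs; comparison usage differs; min/max/abs usage differs; arithmetic usage differs; boolean connective usage differs.
One worked example (a=-2, b=2) — calc: tmp=2, then ((((b + a) * (a + tmp)) < (-1 * a)) and ((0 - tmp) < (7 - -5))) is true, then a=-10, then ((a * b) != (6 - -2)) is true, then tmp=0, then tmp=2, then returns 7; calc_v2: tmp=2, then ((not (((b + a) * (a + tmp)) >= (-(-(-1 * a))))) and ((0 - tmp) < (7 - -5))) is true, then a=-10, then ((a * b) != (6 - -2)) is true, then tmp=0, then tmp=2, then returns 7; agreement on 7.
An exhaustive pass over the 16 declared inputs shows identical outputs.
verdict: equivalent


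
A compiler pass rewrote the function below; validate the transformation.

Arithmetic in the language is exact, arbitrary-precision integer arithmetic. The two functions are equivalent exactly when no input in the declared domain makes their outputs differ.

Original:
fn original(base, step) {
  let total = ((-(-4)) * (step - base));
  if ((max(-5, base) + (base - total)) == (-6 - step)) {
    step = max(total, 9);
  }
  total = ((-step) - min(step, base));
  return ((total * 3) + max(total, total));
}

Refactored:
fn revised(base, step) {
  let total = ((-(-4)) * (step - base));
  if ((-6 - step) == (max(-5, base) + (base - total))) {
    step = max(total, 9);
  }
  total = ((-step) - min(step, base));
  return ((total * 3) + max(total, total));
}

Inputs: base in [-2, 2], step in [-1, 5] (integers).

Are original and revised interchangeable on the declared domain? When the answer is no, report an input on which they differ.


The two are interchangeable: same computation, different form, and every declared input agrees.
Spot check at base=1, step=5 — original: total := 16 | ((max(-5, base) + (base - total)) == (-6 - step)): false | total := -6 | result -24. revised: total := 16 | ((-6 - step) == (max(-5, base) + (base - total))): false | total := -6 | result -24. Both give -24.
Across all 35 domain points the two functions coincide.
verdict: equivalent


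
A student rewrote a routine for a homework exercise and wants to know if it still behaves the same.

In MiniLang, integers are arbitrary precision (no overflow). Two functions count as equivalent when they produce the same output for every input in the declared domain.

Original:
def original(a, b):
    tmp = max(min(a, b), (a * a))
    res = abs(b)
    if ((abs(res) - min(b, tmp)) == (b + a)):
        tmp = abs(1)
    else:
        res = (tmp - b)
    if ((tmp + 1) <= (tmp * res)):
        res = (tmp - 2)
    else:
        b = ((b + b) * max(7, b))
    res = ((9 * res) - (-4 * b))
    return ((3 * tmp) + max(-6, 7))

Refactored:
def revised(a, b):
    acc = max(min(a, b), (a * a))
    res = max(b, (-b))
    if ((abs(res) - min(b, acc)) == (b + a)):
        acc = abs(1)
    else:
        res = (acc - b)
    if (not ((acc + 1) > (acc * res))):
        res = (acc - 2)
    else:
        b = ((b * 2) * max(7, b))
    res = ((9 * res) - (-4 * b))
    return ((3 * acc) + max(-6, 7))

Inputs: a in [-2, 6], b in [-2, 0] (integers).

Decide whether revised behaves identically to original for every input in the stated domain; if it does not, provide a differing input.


The two versions differ — the changes include constant usage differs, plus local variable names differ, plus arithmetic usage differs, plus comparison usage differs, plus min/max/abs usage differs, plus boolean connective usage differs.
Spot check at a=5, b=0 — original: tmp=25, then res=0, then ((abs(res) - min(b, tmp)) == (b + a)) is false, then res=25, then ((tmp + 1) <= (tmp * res)) is true, then res=23, then res=207, then returns 82. revised: acc=25, then res=0, then ((abs(res) - min(b, acc)) == (b + a)) is false, then res=25, then (not ((acc + 1) > (acc * res))) is true, then res=23, then res=207, then returns 82. Both give 82.
Checked all 27 inputs in the declared domain: the outputs agree on every one.
verdict: equivalent


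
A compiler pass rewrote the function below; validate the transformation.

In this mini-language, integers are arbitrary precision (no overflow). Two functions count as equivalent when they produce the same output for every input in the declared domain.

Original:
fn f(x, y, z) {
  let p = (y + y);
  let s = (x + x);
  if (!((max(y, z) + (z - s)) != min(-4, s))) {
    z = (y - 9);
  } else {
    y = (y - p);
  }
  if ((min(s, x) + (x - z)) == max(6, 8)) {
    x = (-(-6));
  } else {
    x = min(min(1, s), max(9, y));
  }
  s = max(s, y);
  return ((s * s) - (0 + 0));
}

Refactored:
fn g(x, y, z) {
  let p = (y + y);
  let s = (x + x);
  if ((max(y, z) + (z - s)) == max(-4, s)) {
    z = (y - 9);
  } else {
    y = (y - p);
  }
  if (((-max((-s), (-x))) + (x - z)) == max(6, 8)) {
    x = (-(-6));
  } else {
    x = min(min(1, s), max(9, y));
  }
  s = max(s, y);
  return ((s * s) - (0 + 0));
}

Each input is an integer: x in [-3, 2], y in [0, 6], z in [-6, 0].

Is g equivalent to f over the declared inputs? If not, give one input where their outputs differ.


These are not equivalent — on x=0, y=1, z=-5 the outputs split (1 vs 0).
f: p becomes 2; next s becomes 0; next (!((max(y, z) + (z - s)) != min(-4, s))) evaluates to true; next z becomes -8; next ((min(s, x) + (x - z)) == max(6, 8)) evaluates to true; next x becomes 6; next s becomes 1; next final value 1
g: p becomes 2; next s becomes 0; next ((max(y, z) + (z - s)) == max(-4, s)) evaluates to false; next y becomes -1; next (((-max((-s), (-x))) + (x - z)) == max(6, 8)) evaluates to false; next x becomes 0; next s becomes 0; next final value 0
verdict: not equivalent; witness: x=0, y=1, z=-5


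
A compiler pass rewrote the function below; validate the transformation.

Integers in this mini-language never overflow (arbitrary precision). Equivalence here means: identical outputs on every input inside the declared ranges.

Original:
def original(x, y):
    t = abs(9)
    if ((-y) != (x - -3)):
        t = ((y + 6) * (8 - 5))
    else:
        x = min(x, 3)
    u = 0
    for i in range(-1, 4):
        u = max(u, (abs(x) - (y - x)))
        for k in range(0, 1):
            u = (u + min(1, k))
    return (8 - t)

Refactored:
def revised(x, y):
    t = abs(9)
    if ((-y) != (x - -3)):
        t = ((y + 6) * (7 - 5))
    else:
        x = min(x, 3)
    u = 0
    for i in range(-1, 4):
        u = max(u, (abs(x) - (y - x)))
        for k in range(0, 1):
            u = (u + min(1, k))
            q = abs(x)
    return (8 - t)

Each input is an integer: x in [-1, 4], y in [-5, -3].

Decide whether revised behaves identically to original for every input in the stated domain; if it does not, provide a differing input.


These are not equivalent — on x=-1, y=-5 the outputs split (5 vs 6).
original: t becomes 9; next ((-y) != (x - -3)) evaluates to true; next t becomes 3; next u becomes 0; next at i=-1:; next u becomes 5; next at k=0:; next u becomes 5; next at i=0:; next u becomes 5; next at k=0:; next u becomes 5; next at i=1:; next u becomes 5; next at k=0:; next u becomes 5; next at i=2:; next u becomes 5; next at k=0:; next u becomes 5; next at i=3:; next u becomes 5; next at k=0:; next u becomes 5; next final value 5
revised: t becomes 9; next ((-y) != (x - -3)) evaluates to true; next t becomes 2; next u becomes 0; next at i=-1:; next u becomes 5; next at k=0:; next u becomes 5; next q becomes 1; next at i=0:; next u becomes 5; next at k=0:; next u becomes 5; next q becomes 1; next at i=1:; next u becomes 5; next at k=0:; next u becomes 5; next q becomes 1; next at i=2:; next u becomes 5; next at k=0:; next u becomes 5; next q becomes 1; next at i=3:; next u becomes 5; next at k=0:; next u becomes 5; next q becomes 1; next final value 6
verdict: not equivalent; witness: x=-1, y=-5


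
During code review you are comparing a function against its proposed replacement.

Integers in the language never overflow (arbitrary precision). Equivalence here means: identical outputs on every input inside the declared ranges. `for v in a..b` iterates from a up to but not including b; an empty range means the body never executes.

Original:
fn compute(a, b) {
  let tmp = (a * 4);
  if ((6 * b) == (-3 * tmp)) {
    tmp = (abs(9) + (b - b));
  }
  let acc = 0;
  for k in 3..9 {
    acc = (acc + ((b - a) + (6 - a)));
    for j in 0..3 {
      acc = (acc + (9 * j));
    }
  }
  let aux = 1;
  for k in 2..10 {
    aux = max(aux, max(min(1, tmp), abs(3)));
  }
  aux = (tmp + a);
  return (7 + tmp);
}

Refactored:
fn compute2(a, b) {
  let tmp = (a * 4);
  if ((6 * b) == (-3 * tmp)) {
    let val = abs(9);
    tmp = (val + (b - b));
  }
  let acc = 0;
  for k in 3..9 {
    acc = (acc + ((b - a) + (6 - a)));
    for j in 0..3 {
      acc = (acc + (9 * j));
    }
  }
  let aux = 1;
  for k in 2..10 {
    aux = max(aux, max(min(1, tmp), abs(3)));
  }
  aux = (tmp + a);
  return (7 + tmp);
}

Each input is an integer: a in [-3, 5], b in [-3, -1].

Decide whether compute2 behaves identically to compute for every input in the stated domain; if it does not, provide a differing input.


Equivalent — the differences include local variable names differ; and statement counts differ, yet no declared input distinguishes the two.
Spot check at a=0, b=-3 — compute: tmp=0, then ((6 * b) == (-3 * tmp)) is false, then acc=0, then (k=3), then acc=3, then (j=0), then acc=3, then (j=1), then acc=12, then (j=2), then acc=30, then (k=4), then acc=33, then (j=0), then acc=33, then (j=1), then acc=42, then (j=2), then acc=60, then (k=5), then acc=63, then (j=0), then acc=63, then (j=1), then acc=72, then (j=2), then acc=90, then (k=6), then acc=93, then (j=0), then acc=93, then (j=1), then acc=102, then (j=2), then acc=120, then (k=7), then acc=123, then (j=0), then acc=123, then (j=1), then acc=132, then (j=2), then acc=150, then (k=8), then acc=153, then (j=0), then acc=153, then (j=1), then acc=162, then (j=2), then acc=180, then aux=1, then (k=2), then aux=3, then (k=3), then aux=3, then (k=4), then aux=3, then (k=5), then aux=3, then (k=6), then aux=3, then (k=7), then aux=3, then (k=8), then aux=3, then (k=9), then aux=3, then aux=0, then returns 7. compute2: tmp=0, then ((6 * b) == (-3 * tmp)) is false, then acc=0, then (k=3), then acc=3, then (j=0), then acc=3, then (j=1), then acc=12, then (j=2), then acc=30, then (k=4), then acc=33, then (j=0), then acc=33, then (j=1), then acc=42, then (j=2), then acc=60, then (k=5), then acc=63, then (j=0), then acc=63, then (j=1), then acc=72, then (j=2), then acc=90, then (k=6), then acc=93, then (j=0), then acc=93, then (j=1), then acc=102, then (j=2), then acc=120, then (k=7), then acc=123, then (j=0), then acc=123, then (j=1), then acc=132, then (j=2), then acc=150, then (k=8), then acc=153, then (j=0), then acc=153, then (j=1), then acc=162, then (j=2), then acc=180, then aux=1, then (k=2), then aux=3, then (k=3), then aux=3, then (k=4), then aux=3, then (k=5), then aux=3, then (k=6), then aux=3, then (k=7), then aux=3, then (k=8), then aux=3, then (k=9), then aux=3, then aux=0, then returns 7. Both give 7.
Checked all 27 inputs in the declared domain: the outputs agree on every one.
verdict: equivalent


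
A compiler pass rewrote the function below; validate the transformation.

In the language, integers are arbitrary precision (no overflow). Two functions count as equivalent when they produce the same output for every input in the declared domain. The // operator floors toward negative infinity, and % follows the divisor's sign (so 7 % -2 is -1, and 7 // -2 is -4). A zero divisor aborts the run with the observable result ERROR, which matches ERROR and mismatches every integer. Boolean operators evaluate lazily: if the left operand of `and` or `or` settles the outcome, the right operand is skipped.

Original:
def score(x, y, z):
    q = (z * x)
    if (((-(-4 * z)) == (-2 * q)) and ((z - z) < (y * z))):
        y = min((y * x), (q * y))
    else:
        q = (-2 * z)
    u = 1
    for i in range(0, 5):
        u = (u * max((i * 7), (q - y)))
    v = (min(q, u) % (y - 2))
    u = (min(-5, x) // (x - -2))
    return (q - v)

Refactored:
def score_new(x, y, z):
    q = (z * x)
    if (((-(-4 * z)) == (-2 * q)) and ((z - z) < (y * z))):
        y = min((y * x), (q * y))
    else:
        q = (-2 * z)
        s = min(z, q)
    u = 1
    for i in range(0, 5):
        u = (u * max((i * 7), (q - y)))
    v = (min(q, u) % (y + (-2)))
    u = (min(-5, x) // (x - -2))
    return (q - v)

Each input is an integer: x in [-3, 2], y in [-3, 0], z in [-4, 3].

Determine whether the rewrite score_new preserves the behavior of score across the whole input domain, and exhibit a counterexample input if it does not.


Equivalent — the differences include arithmetic usage differs; also min/max/abs usage differs; also local variable names differ; also statement counts differ, yet no declared input distinguishes the two.
As a probe, take x=0, y=-1, z=-1: score runs q becomes 0; next (((-(-4 * z)) == (-2 * q)) and ((z - z) < (y * z))) evaluates to false; next q becomes 2; next u becomes 1; next at i=0:; next u becomes 3; next at i=1:; next u becomes 21; next at i=2:; next u becomes 294; next at i=3:; next u becomes 6174; next at i=4:; next u becomes 172872; next v becomes -1; next u becomes -3; next final value 3; score_new runs q becomes 0; next (((-(-4 * z)) == (-2 * q)) and ((z - z) < (y * z))) evaluates to false; next q becomes 2; next s becomes -1; next u becomes 1; next at i=0:; next u becomes 3; next at i=1:; next u becomes 21; next at i=2:; next u becomes 294; next at i=3:; next u becomes 6174; next at i=4:; next u becomes 172872; next v becomes -1; next u becomes -3; next final value 3; both end at 3.
Every one of the 192 inputs gives matching results.
verdict: equivalent


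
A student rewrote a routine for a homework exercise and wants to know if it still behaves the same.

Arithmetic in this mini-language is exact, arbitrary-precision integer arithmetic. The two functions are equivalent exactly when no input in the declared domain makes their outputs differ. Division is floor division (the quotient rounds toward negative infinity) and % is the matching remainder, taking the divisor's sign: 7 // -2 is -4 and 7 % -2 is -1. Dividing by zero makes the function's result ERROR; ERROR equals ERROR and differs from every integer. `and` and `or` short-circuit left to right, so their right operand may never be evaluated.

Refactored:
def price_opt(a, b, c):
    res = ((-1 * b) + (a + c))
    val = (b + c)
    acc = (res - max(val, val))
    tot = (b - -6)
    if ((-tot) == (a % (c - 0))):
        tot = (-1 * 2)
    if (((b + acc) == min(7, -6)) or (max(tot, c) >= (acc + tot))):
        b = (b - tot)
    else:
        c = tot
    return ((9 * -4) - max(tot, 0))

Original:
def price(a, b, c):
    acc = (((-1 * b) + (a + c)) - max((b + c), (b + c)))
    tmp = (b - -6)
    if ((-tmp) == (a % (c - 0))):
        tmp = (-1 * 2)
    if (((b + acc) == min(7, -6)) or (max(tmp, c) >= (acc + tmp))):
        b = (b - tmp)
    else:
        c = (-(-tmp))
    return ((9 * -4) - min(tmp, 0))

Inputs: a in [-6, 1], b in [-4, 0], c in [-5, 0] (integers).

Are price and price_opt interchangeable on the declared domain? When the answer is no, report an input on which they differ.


The rewrite breaks on a=-6, b=-4, c=-5, where the results are -36 and -38.
price: acc=2, then tmp=2, then ((-tmp) == (a % (c - 0))) is false, then (((b + acc) == min(7, -6)) or (max(tmp, c) >= (acc + tmp))) is false, then c=2, then returns -36
price_opt: res=-7, then val=-9, then acc=2, then tot=2, then ((-tot) == (a % (c - 0))) is false, then (((b + acc) == min(7, -6)) or (max(tot, c) >= (acc + tot))) is false, then c=2, then returns -38
verdict: not equivalent; witness: a=-6, b=-4, c=-5


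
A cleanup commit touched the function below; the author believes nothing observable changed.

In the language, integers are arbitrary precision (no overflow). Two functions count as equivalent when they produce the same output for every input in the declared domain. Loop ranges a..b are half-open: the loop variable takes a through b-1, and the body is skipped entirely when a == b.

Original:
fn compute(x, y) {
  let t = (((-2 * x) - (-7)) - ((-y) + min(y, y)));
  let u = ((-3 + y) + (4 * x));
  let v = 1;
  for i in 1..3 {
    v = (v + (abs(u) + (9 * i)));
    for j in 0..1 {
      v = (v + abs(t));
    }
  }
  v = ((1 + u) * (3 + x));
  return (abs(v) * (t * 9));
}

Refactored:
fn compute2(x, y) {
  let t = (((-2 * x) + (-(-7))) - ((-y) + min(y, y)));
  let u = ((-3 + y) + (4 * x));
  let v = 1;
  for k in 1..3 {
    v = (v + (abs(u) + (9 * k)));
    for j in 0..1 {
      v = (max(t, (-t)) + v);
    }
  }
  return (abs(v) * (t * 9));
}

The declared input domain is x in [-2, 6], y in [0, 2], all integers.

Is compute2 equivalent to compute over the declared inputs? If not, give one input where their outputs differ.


Take x=-2, y=0.
compute: t becomes 11; next u becomes -11; next v becomes 1; next at i=1:; next v becomes 21; next at j=0:; next v becomes 32; next at i=2:; next v becomes 61; next at j=0:; next v becomes 72; next v becomes -10; next final value 990
compute2: t becomes 11; next u becomes -11; next v becomes 1; next at k=1:; next v becomes 21; next at j=0:; next v becomes 32; next at k=2:; next v becomes 61; next at j=0:; next v becomes 72; next final value 7128
990 != 7128, so the rewrite changes behavior.
verdict: not equivalent; witness: x=-2, y=0


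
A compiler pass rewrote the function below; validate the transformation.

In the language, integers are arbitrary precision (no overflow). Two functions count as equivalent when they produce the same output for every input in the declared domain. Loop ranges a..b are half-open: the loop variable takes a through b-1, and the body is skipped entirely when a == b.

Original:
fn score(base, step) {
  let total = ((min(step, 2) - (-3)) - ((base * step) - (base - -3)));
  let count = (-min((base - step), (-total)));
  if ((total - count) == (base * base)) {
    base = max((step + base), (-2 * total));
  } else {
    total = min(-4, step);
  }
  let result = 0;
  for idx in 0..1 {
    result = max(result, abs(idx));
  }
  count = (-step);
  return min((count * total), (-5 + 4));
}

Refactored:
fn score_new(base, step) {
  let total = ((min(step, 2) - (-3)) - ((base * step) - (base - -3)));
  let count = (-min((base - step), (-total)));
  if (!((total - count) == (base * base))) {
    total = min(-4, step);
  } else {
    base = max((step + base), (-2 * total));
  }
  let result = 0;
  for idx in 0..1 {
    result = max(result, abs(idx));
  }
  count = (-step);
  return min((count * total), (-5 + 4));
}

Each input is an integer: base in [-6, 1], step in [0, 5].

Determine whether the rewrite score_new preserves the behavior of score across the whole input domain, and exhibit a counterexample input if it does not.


The two are interchangeable: boolean connective usage differs, and every declared input agrees.
Tracing base=1, step=0: score: total := 7 | count := 7 | ((total - count) == (base * base)): false | total := -4 | result := 0 | iter idx=0: | result := 0 | count := 0 | result -1 | score_new: total := 7 | count := 7 | (!((total - count) == (base * base))): true | total := -4 | result := 0 | iter idx=0: | result := 0 | count := 0 | result -1 — matching result -1.
Every one of the 48 inputs gives matching results.
verdict: equivalent


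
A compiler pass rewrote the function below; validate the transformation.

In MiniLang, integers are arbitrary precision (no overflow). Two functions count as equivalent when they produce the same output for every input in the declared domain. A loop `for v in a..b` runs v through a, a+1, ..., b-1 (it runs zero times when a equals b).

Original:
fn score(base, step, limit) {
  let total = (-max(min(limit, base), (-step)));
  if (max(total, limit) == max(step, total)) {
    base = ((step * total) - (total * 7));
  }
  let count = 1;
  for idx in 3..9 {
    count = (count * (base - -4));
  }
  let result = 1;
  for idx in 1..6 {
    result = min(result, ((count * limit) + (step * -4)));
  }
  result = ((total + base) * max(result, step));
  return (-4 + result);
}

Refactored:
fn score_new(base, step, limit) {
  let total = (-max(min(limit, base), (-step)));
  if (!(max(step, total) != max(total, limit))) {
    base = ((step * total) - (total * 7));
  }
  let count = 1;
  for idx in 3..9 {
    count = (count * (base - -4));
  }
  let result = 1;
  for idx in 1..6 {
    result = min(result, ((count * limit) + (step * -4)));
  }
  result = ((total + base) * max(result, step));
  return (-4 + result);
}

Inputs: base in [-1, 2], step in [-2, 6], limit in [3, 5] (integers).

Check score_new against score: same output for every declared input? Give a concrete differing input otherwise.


This is a faithful refactor — boolean connective usage differs; also comparison usage differs, but the computed results match everywhere.
One worked example (base=2, step=0, limit=4) — score: total = -2; (max(total, limit) == max(step, total)) -> false; count = 1; [idx=3]; count = 6; [idx=4]; count = 36; [idx=5]; count = 216; [idx=6]; count = 1296; [idx=7]; count = 7776; [idx=8]; count = 46656; result = 1; [idx=1]; result = 1; [idx=2]; result = 1; [idx=3]; result = 1; [idx=4]; result = 1; [idx=5]; result = 1; result = 0; return -4; score_new: total = -2; (!(max(step, total) != max(total, limit))) -> false; count = 1; [idx=3]; count = 6; [idx=4]; count = 36; [idx=5]; count = 216; [idx=6]; count = 1296; [idx=7]; count = 7776; [idx=8]; count = 46656; result = 1; [idx=1]; result = 1; [idx=2]; result = 1; [idx=3]; result = 1; [idx=4]; result = 1; [idx=5]; result = 1; result = 0; return -4; agreement on -4.
An exhaustive pass over the 108 declared inputs shows identical outputs.
verdict: equivalent
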